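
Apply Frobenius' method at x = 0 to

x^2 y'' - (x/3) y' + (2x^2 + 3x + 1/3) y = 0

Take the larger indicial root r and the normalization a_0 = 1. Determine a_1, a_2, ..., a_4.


Write in Frobenius form y'' + (p(x)/x) y' + (q(x)/x^2) y = 0:
  p(x) = -1/3,  q(x) = 2x^2 + 3x + 1/3.
Indicial equation: r(r-1) + (-1/3) r + (1/3) = 0 -> roots r_1 = 1, r_2 = 1/3.
Take r = r_1 = 1. Let y(x) = x^r sum_{n>=0} a_n x^n with a_0 = 1.
Substitute y = x^r sum a_n x^n and match x^{r+n}. The recurrence is
  D(n) a_n + 3 a_{n-1} + 2 a_{n-2} = 0,  where D(n) = (r+n)(r+n-1) + (-1/3)(r+n) + (1/3).
  a_n = [-3 a_{n-1} - 2 a_{n-2}] / D(n).
Since the indicial polynomial factors as (r - r_1)(r - r_2), D(n) = (r_1 + n - r_1)(r_1 + n - r_2) = n(n + 2/3).
Evaluating step by step (a_0 = 1):
  n = 1: D(1) = 1(1 + 2/3) = 5/3; numerator = -3(1) = -3; a_1 = (-3)/(5/3) = -9/5
  n = 2: D(2) = 2(2 + 2/3) = 16/3; numerator = -3(-9/5) - 2(1) = 17/5; a_2 = (17/5)/(16/3) = 51/80
  n = 3: D(3) = 3(3 + 2/3) = 11; numerator = -3(51/80) - 2(-9/5) = 27/16; a_3 = (27/16)/(11) = 27/176
  n = 4: D(4) = 4(4 + 2/3) = 56/3; numerator = -3(27/176) - 2(51/80) = -1527/880; a_4 = (-1527/880)/(56/3) = -4581/49280

r = 1; a_0 = 1; a_1 = -9/5; a_2 = 51/80; a_3 = 27/176; a_4 = -4581/49280


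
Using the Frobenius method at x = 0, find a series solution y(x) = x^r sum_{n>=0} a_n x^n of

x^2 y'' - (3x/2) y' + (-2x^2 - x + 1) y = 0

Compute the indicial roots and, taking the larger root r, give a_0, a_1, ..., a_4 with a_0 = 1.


Write in Frobenius form y'' + (p(x)/x) y' + (q(x)/x^2) y = 0:
  p(x) = -3/2,  q(x) = -2x^2 - x + 1.
Indicial equation: r(r-1) + (-3/2) r + (1) = 0 -> roots r_1 = 2, r_2 = 1/2.
Take r = r_1 = 2. Let y(x) = x^r sum_{n>=0} a_n x^n with a_0 = 1.
Substitute y = x^r sum a_n x^n and match x^{r+n}. The recurrence is
  D(n) a_n - 1 a_{n-1} - 2 a_{n-2} = 0,  where D(n) = (r+n)(r+n-1) + (-3/2)(r+n) + (1).
  a_n = [1 a_{n-1} + 2 a_{n-2}] / D(n).
Since the indicial polynomial factors as (r - r_1)(r - r_2), D(n) = (r_1 + n - r_1)(r_1 + n - r_2) = n(n + 3/2).
Evaluating step by step (a_0 = 1):
  n = 1: D(1) = 1(1 + 3/2) = 5/2; numerator = 1(1) = 1; a_1 = (1)/(5/2) = 2/5
  n = 2: D(2) = 2(2 + 3/2) = 7; numerator = 1(2/5) + 2(1) = 12/5; a_2 = (12/5)/(7) = 12/35
  n = 3: D(3) = 3(3 + 3/2) = 27/2; numerator = 1(12/35) + 2(2/5) = 8/7; a_3 = (8/7)/(27/2) = 16/189
  n = 4: D(4) = 4(4 + 3/2) = 22; numerator = 1(16/189) + 2(12/35) = 104/135; a_4 = (104/135)/(22) = 52/1485

r = 2; a_0 = 1; a_1 = 2/5; a_2 = 12/35; a_3 = 16/189; a_4 = 52/1485


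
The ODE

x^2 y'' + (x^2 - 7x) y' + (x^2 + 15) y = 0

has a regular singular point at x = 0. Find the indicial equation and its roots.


Divide by x^2 to reach normal form y'' + P_1(x) y' + P_2(x) y = 0 with P_1(x) = 1 - 7/x and P_2(x) = 1 + 15/x^2.
x = 0 is a singular point because the y'-coefficient 1 - 7/x has a pole at x = 0 and the y-coefficient 1 + 15/x^2 has a pole at x = 0.
It is a regular singular point because x P_1(x) = p(x) = x - 7 and x^2 P_2(x) = q(x) = x^2 + 15 are polynomials, hence analytic at x = 0.
p(0) = -7,  q(0) = 15.
Indicial equation: r(r-1) + p(0) r + q(0) = 0, i.e. r^2 + (p(0) - 1) r + q(0) = 0, i.e. r^2 - 8 r + 15 = 0.
Discriminant: (-8)^2 - 4(15) = 4, so r = (8 ± 2)/2.
Solving: r_1 = 5, r_2 = 3.

indicial: r^2 - 8 r + 15 = 0; roots r_1 = 5, r_2 = 3


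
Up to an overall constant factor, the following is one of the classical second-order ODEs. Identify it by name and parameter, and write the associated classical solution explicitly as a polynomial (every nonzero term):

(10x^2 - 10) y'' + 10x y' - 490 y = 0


All three coefficients share the factor -10; dividing through by -10 gives  (1 - x^2) y'' - x y' + 49 y = 0.
This matches the Chebyshev equation (1 - x^2) y'' - x y' + n^2 y = 0 (note the -x y' term, not -2x y') with n^2 = 49, so n = 7; the polynomial solution is T_7(x).
With y = sum_k a_k x^k, matching x^k gives (k+2)(k+1) a_{k+2} = (k^2 - n^2) a_k = (k - 7)(k + 7) a_k. The right side vanishes at k = 7, so the series with the parity of 7 terminates at degree 7.
Standard normalization: leading coefficient of T_n is 2^(n-1), so a_7 = 2^6 = 64. Work downward with a_k = (k+1)(k+2) a_{k+2} / ((k - 7)(k + 7)):
  a_5 = (6)(7)(64) / ((5 - 7)(5 + 7)) = 2688/(-24) = -112
  a_3 = (4)(5)(-112) / ((3 - 7)(3 + 7)) = -2240/(-40) = 56
  a_1 = (2)(3)(56) / ((1 - 7)(1 + 7)) = 336/(-48) = -7
Hence T_7(x) = 64 x^7 - 112 x^5 + 56 x^3 - 7 x.

T_7(x); series = 64 x^7 - 112 x^5 + 56 x^3 - 7 x


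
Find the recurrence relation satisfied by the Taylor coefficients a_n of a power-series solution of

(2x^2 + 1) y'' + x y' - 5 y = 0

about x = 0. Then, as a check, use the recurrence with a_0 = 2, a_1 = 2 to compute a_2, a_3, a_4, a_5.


Substitute y = sum_n a_n x^n.
(1 + 2 x^2) y'' contributes (n+2)(n+1) a_{n+2} + 2 n(n-1) a_n at x^n.
x y'(x) contributes n a_n at x^n.
-5 y(x) contributes -5 a_n at x^n.
Matching x^n: (n+2)(n+1) a_{n+2} + (2 n(n-1) + n - 5) a_n = 0.
Thus a_{n+2} = (-2 n(n-1) - n + 5) / ((n+1)(n+2)) * a_n.

Check with a_0 = 2, a_1 = 2 (apply the recurrence for n = 0, 1, 2, 3): a_0 = 2, a_1 = 2, a_2 = 5, a_3 = 4/3, a_4 = -5/12, a_5 = -2/3.

a_(n+2) = (-2 n(n-1) - n + 5) / ((n+1)(n+2)) * a_n; check: a_0 = 2, a_1 = 2, a_2 = 5, a_3 = 4/3, a_4 = -5/12, a_5 = -2/3


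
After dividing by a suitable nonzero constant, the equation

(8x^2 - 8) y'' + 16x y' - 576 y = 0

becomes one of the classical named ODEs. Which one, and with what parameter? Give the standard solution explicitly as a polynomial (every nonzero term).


All three coefficients share the factor -8; dividing through by -8 gives  (1 - x^2) y'' - 2x y' + 72 y = 0.
This matches the Legendre equation (1 - x^2) y'' - 2x y' + n(n+1) y = 0 (note the -2x y' term) with n(n+1) = 72, so n = 8; the polynomial solution is P_8(x).
With y = sum_k a_k x^k, matching x^k gives (k+2)(k+1) a_{k+2} = [k(k+1) - n(n+1)] a_k = (k - 8)(k + 9) a_k. The right side vanishes at k = 8, so the series with the parity of 8 terminates at degree 8.
Standard normalization (P_n(1) = 1): leading coefficient (2n)!/(2^n (n!)^2) = 20922789888000/(256*1625702400) = 6435/128, so a_8 = 6435/128. Work downward with a_k = (k+1)(k+2) a_{k+2} / ((k - 8)(k + 9)):
  a_6 = (7)(8)(6435/128) / ((6 - 8)(6 + 9)) = (45045/16)/(-30) = -3003/32
  a_4 = (5)(6)(-3003/32) / ((4 - 8)(4 + 9)) = (-45045/16)/(-52) = 3465/64
  a_2 = (3)(4)(3465/64) / ((2 - 8)(2 + 9)) = (10395/16)/(-66) = -315/32
  a_0 = (1)(2)(-315/32) / ((0 - 8)(0 + 9)) = (-315/16)/(-72) = 35/128
Hence P_8(x) = 6435 x^8/128 - 3003 x^6/32 + 3465 x^4/64 - 315 x^2/32 + 35/128.

P_8(x); series = 6435 x^8/128 - 3003 x^6/32 + 3465 x^4/64 - 315 x^2/32 + 35/128


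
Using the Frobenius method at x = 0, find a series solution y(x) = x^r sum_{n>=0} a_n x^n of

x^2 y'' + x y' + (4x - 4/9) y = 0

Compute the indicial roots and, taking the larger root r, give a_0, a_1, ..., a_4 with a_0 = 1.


Write in Frobenius form y'' + (p(x)/x) y' + (q(x)/x^2) y = 0:
  p(x) = 1,  q(x) = 4x - 4/9.
Indicial equation: r(r-1) + (1) r + (-4/9) = 0 -> roots r_1 = 2/3, r_2 = -2/3.
Take r = r_1 = 2/3. Let y(x) = x^r sum_{n>=0} a_n x^n with a_0 = 1.
Substitute y = x^r sum a_n x^n and match x^{r+n}. The recurrence is
  D(n) a_n + 4 a_{n-1} = 0,  where D(n) = (r+n)(r+n-1) + (1)(r+n) + (-4/9).
  a_n = -4 / D(n) * a_{n-1}.
Since the indicial polynomial factors as (r - r_1)(r - r_2), D(n) = (r_1 + n - r_1)(r_1 + n - r_2) = n(n + 4/3).
Evaluating step by step (a_0 = 1):
  n = 1: D(1) = 1(1 + 4/3) = 7/3; numerator = -4(1) = -4; a_1 = (-4)/(7/3) = -12/7
  n = 2: D(2) = 2(2 + 4/3) = 20/3; numerator = -4(-12/7) = 48/7; a_2 = (48/7)/(20/3) = 36/35
  n = 3: D(3) = 3(3 + 4/3) = 13; numerator = -4(36/35) = -144/35; a_3 = (-144/35)/(13) = -144/455
  n = 4: D(4) = 4(4 + 4/3) = 64/3; numerator = -4(-144/455) = 576/455; a_4 = (576/455)/(64/3) = 27/455

r = 2/3; a_0 = 1; a_1 = -12/7; a_2 = 36/35; a_3 = -144/455; a_4 = 27/455


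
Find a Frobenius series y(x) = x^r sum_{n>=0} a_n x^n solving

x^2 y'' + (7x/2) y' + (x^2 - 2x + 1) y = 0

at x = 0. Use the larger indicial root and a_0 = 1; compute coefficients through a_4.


Write in Frobenius form y'' + (p(x)/x) y' + (q(x)/x^2) y = 0:
  p(x) = 7/2,  q(x) = x^2 - 2x + 1.
Indicial equation: r(r-1) + (7/2) r + (1) = 0 -> roots r_1 = -1/2, r_2 = -2.
Take r = r_1 = -1/2. Let y(x) = x^r sum_{n>=0} a_n x^n with a_0 = 1.
Substitute y = x^r sum a_n x^n and match x^{r+n}. The recurrence is
  D(n) a_n - 2 a_{n-1} + 1 a_{n-2} = 0,  where D(n) = (r+n)(r+n-1) + (7/2)(r+n) + (1).
  a_n = [2 a_{n-1} - 1 a_{n-2}] / D(n).
Since the indicial polynomial factors as (r - r_1)(r - r_2), D(n) = (r_1 + n - r_1)(r_1 + n - r_2) = n(n + 3/2).
Evaluating step by step (a_0 = 1):
  n = 1: D(1) = 1(1 + 3/2) = 5/2; numerator = 2(1) = 2; a_1 = (2)/(5/2) = 4/5
  n = 2: D(2) = 2(2 + 3/2) = 7; numerator = 2(4/5) - 1(1) = 3/5; a_2 = (3/5)/(7) = 3/35
  n = 3: D(3) = 3(3 + 3/2) = 27/2; numerator = 2(3/35) - 1(4/5) = -22/35; a_3 = (-22/35)/(27/2) = -44/945
  n = 4: D(4) = 4(4 + 3/2) = 22; numerator = 2(-44/945) - 1(3/35) = -169/945; a_4 = (-169/945)/(22) = -169/20790

r = -1/2; a_0 = 1; a_1 = 4/5; a_2 = 3/35; a_3 = -44/945; a_4 = -169/20790


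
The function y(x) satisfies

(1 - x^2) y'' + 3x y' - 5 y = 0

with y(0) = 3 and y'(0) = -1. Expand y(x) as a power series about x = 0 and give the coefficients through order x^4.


Ansatz: y(x) = sum_{n>=0} a_n x^n, so y'(x) = sum_{n>=1} n a_n x^(n-1) and y''(x) = sum_{n>=2} n(n-1) a_n x^(n-2).
Substitute into P(x) y'' + Q(x) y' + R(x) y = 0 with P(x) = 1 - x^2, Q(x) = 3x, R(x) = -5, and match powers of x.
Initial conditions: a_0 = 3, a_1 = -1.
Setting the coefficient of each power of x to zero and solving order by order (substituting the coefficients already found):
  x^0: 2 a_2 - 5 a_0 = 0  ->  2 a_2 = 5 a_0 = 15  ->  a_2 = 15/2
  x^1: 6 a_3 - 2 a_1 = 0  ->  6 a_3 = 2 a_1 = -2  ->  a_3 = -1/3
  x^2: 12 a_4 - a_2 = 0  ->  12 a_4 = a_2 = 15/2  ->  a_4 = 5/8
Truncated series: y(x) = 3 - x + (15/2) x^2 - (1/3) x^3 + (5/8) x^4 + O(x^5).

a_0 = 3; a_1 = -1; a_2 = 15/2; a_3 = -1/3; a_4 = 5/8


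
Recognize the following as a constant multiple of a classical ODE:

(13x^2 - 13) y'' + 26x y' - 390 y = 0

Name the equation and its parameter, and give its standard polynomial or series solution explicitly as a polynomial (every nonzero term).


All three coefficients share the factor -13; dividing through by -13 gives  (1 - x^2) y'' - 2x y' + 30 y = 0.
This matches the Legendre equation (1 - x^2) y'' - 2x y' + n(n+1) y = 0 (note the -2x y' term) with n(n+1) = 30, so n = 5; the polynomial solution is P_5(x).
With y = sum_k a_k x^k, matching x^k gives (k+2)(k+1) a_{k+2} = [k(k+1) - n(n+1)] a_k = (k - 5)(k + 6) a_k. The right side vanishes at k = 5, so the series with the parity of 5 terminates at degree 5.
Standard normalization (P_n(1) = 1): leading coefficient (2n)!/(2^n (n!)^2) = 3628800/(32*14400) = 63/8, so a_5 = 63/8. Work downward with a_k = (k+1)(k+2) a_{k+2} / ((k - 5)(k + 6)):
  a_3 = (4)(5)(63/8) / ((3 - 5)(3 + 6)) = (315/2)/(-18) = -35/4
  a_1 = (2)(3)(-35/4) / ((1 - 5)(1 + 6)) = (-105/2)/(-28) = 15/8
Hence P_5(x) = 63 x^5/8 - 35 x^3/4 + 15 x/8.

P_5(x); series = 63 x^5/8 - 35 x^3/4 + 15 x/8


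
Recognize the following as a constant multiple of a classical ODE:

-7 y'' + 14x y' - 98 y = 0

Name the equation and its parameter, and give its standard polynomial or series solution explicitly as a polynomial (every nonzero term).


All three coefficients share the factor -7; dividing through by -7 gives  y'' - 2x y' + 14 y = 0.
This matches the Hermite equation y'' - 2x y' + 2n y = 0 with 2n = 14, so n = 7; the polynomial solution is H_7(x).
With y = sum_k a_k x^k, matching x^k gives (k+2)(k+1) a_{k+2} = 2(k - n) a_k = 2(k - 7) a_k. The right side vanishes at k = 7, so the series with the parity of 7 terminates at degree 7.
Standard normalization: leading coefficient of H_n is 2^n, so a_7 = 2^7 = 128. Work downward with a_k = (k+1)(k+2) a_{k+2} / (2(k - n)):
  a_5 = (6)(7)(128) / (2(5 - 7)) = 5376/(-4) = -1344
  a_3 = (4)(5)(-1344) / (2(3 - 7)) = -26880/(-8) = 3360
  a_1 = (2)(3)(3360) / (2(1 - 7)) = 20160/(-12) = -1680
Hence H_7(x) = 128 x^7 - 1344 x^5 + 3360 x^3 - 1680 x.

H_7(x); series = 128 x^7 - 1344 x^5 + 3360 x^3 - 1680 x


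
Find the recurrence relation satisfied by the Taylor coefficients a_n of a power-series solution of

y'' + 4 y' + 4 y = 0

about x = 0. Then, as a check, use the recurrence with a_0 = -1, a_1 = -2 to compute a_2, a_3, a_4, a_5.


Substitute y = sum_n a_n x^n.
y''(x) has coefficient (n+2)(n+1) a_{n+2} at x^n;
4 y'(x) has coefficient 4 (n+1) a_{n+1} at x^n;
4 y(x) has coefficient 4 a_n at x^n.
Matching x^n: (n+2)(n+1) a_{n+2} + 4 (n+1) a_{n+1} + 4 a_n = 0.
Thus a_{n+2} = [-4 (n+1) a_{n+1} - 4 a_n] / ((n+1)(n+2)).

Check with a_0 = -1, a_1 = -2 (apply the recurrence for n = 0, 1, 2, 3): a_0 = -1, a_1 = -2, a_2 = 6, a_3 = -20/3, a_4 = 14/3, a_5 = -12/5.

a_(n+2) = [-4 (n+1) a_(n+1) - 4 a_n] / ((n+1)(n+2)); check: a_0 = -1, a_1 = -2, a_2 = 6, a_3 = -20/3, a_4 = 14/3, a_5 = -12/5


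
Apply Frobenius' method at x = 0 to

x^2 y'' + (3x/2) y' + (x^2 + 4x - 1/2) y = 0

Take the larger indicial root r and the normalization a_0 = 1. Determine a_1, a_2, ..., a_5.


Write in Frobenius form y'' + (p(x)/x) y' + (q(x)/x^2) y = 0:
  p(x) = 3/2,  q(x) = x^2 + 4x - 1/2.
Indicial equation: r(r-1) + (3/2) r + (-1/2) = 0 -> roots r_1 = 1/2, r_2 = -1.
Take r = r_1 = 1/2. Let y(x) = x^r sum_{n>=0} a_n x^n with a_0 = 1.
Substitute y = x^r sum a_n x^n and match x^{r+n}. The recurrence is
  D(n) a_n + 4 a_{n-1} + 1 a_{n-2} = 0,  where D(n) = (r+n)(r+n-1) + (3/2)(r+n) + (-1/2).
  a_n = [-4 a_{n-1} - 1 a_{n-2}] / D(n).
Since the indicial polynomial factors as (r - r_1)(r - r_2), D(n) = (r_1 + n - r_1)(r_1 + n - r_2) = n(n + 3/2).
Evaluating step by step (a_0 = 1):
  n = 1: D(1) = 1(1 + 3/2) = 5/2; numerator = -4(1) = -4; a_1 = (-4)/(5/2) = -8/5
  n = 2: D(2) = 2(2 + 3/2) = 7; numerator = -4(-8/5) - 1(1) = 27/5; a_2 = (27/5)/(7) = 27/35
  n = 3: D(3) = 3(3 + 3/2) = 27/2; numerator = -4(27/35) - 1(-8/5) = -52/35; a_3 = (-52/35)/(27/2) = -104/945
  n = 4: D(4) = 4(4 + 3/2) = 22; numerator = -4(-104/945) - 1(27/35) = -313/945; a_4 = (-313/945)/(22) = -313/20790
  n = 5: D(5) = 5(5 + 3/2) = 65/2; numerator = -4(-313/20790) - 1(-104/945) = 118/693; a_5 = (118/693)/(65/2) = 236/45045

r = 1/2; a_0 = 1; a_1 = -8/5; a_2 = 27/35; a_3 = -104/945; a_4 = -313/20790; a_5 = 236/45045


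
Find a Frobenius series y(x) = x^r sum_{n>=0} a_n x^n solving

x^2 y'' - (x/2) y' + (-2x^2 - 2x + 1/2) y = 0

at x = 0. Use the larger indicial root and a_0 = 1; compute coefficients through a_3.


Write in Frobenius form y'' + (p(x)/x) y' + (q(x)/x^2) y = 0:
  p(x) = -1/2,  q(x) = -2x^2 - 2x + 1/2.
Indicial equation: r(r-1) + (-1/2) r + (1/2) = 0 -> roots r_1 = 1, r_2 = 1/2.
Take r = r_1 = 1. Let y(x) = x^r sum_{n>=0} a_n x^n with a_0 = 1.
Substitute y = x^r sum a_n x^n and match x^{r+n}. The recurrence is
  D(n) a_n - 2 a_{n-1} - 2 a_{n-2} = 0,  where D(n) = (r+n)(r+n-1) + (-1/2)(r+n) + (1/2).
  a_n = [2 a_{n-1} + 2 a_{n-2}] / D(n).
Since the indicial polynomial factors as (r - r_1)(r - r_2), D(n) = (r_1 + n - r_1)(r_1 + n - r_2) = n(n + 1/2).
Evaluating step by step (a_0 = 1):
  n = 1: D(1) = 1(1 + 1/2) = 3/2; numerator = 2(1) = 2; a_1 = (2)/(3/2) = 4/3
  n = 2: D(2) = 2(2 + 1/2) = 5; numerator = 2(4/3) + 2(1) = 14/3; a_2 = (14/3)/(5) = 14/15
  n = 3: D(3) = 3(3 + 1/2) = 21/2; numerator = 2(14/15) + 2(4/3) = 68/15; a_3 = (68/15)/(21/2) = 136/315

r = 1; a_0 = 1; a_1 = 4/3; a_2 = 14/15; a_3 = 136/315


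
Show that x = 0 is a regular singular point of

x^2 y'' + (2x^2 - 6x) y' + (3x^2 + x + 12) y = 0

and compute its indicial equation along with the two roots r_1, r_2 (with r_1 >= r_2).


Divide by x^2 to reach normal form y'' + P_1(x) y' + P_2(x) y = 0 with P_1(x) = 2 - 6/x and P_2(x) = 3 + 1/x + 12/x^2.
x = 0 is a singular point because the y'-coefficient 2 - 6/x has a pole at x = 0 and the y-coefficient 3 + 1/x + 12/x^2 has a pole at x = 0.
It is a regular singular point because x P_1(x) = p(x) = 2x - 6 and x^2 P_2(x) = q(x) = 3x^2 + x + 12 are polynomials, hence analytic at x = 0.
p(0) = -6,  q(0) = 12.
Indicial equation: r(r-1) + p(0) r + q(0) = 0, i.e. r^2 + (p(0) - 1) r + q(0) = 0, i.e. r^2 - 7 r + 12 = 0.
Discriminant: (-7)^2 - 4(12) = 1, so r = (7 ± 1)/2.
Solving: r_1 = 4, r_2 = 3.

indicial: r^2 - 7 r + 12 = 0; roots r_1 = 4, r_2 = 3


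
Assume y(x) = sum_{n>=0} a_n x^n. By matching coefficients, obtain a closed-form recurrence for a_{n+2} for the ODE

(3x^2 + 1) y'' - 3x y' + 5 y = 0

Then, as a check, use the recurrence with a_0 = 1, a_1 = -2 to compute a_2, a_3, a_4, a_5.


Substitute y = sum_n a_n x^n.
(1 + 3 x^2) y'' contributes (n+2)(n+1) a_{n+2} + 3 n(n-1) a_n at x^n.
-3 x y'(x) contributes -3 n a_n at x^n.
5 y(x) contributes 5 a_n at x^n.
Matching x^n: (n+2)(n+1) a_{n+2} + (3 n(n-1) - 3 n + 5) a_n = 0.
Thus a_{n+2} = (-3 n(n-1) + 3 n - 5) / ((n+1)(n+2)) * a_n.

Check with a_0 = 1, a_1 = -2 (apply the recurrence for n = 0, 1, 2, 3): a_0 = 1, a_1 = -2, a_2 = -5/2, a_3 = 2/3, a_4 = 25/24, a_5 = -7/15.

a_(n+2) = (-3 n(n-1) + 3 n - 5) / ((n+1)(n+2)) * a_n; check: a_0 = 1, a_1 = -2, a_2 = -5/2, a_3 = 2/3, a_4 = 25/24, a_5 = -7/15


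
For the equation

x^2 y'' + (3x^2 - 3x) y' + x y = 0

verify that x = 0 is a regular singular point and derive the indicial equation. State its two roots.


Divide by x^2 to reach normal form y'' + P_1(x) y' + P_2(x) y = 0 with P_1(x) = 3 - 3/x and P_2(x) = 1/x.
x = 0 is a singular point because the y'-coefficient 3 - 3/x has a pole at x = 0 and the y-coefficient 1/x has a pole at x = 0.
It is a regular singular point because x P_1(x) = p(x) = 3x - 3 and x^2 P_2(x) = q(x) = x are polynomials, hence analytic at x = 0.
p(0) = -3,  q(0) = 0.
Indicial equation: r(r-1) + p(0) r + q(0) = 0, i.e. r^2 + (p(0) - 1) r + q(0) = 0, i.e. r^2 - 4 r = 0.
Discriminant: (-4)^2 - 4(0) = 16, so r = (4 ± 4)/2.
Solving: r_1 = 4, r_2 = 0.

indicial: r^2 - 4 r = 0; roots r_1 = 4, r_2 = 0


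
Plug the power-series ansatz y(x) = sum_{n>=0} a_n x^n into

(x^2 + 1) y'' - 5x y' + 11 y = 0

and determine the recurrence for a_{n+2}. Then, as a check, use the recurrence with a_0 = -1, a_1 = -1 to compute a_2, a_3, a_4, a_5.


Substitute y = sum_n a_n x^n.
(1 + 1 x^2) y'' contributes (n+2)(n+1) a_{n+2} + n(n-1) a_n at x^n.
-5 x y'(x) contributes -5 n a_n at x^n.
11 y(x) contributes 11 a_n at x^n.
Matching x^n: (n+2)(n+1) a_{n+2} + (n(n-1) - 5 n + 11) a_n = 0.
Thus a_{n+2} = (-n(n-1) + 5 n - 11) / ((n+1)(n+2)) * a_n.

Check with a_0 = -1, a_1 = -1 (apply the recurrence for n = 0, 1, 2, 3): a_0 = -1, a_1 = -1, a_2 = 11/2, a_3 = 1, a_4 = -11/8, a_5 = -1/10.

a_(n+2) = (-n(n-1) + 5 n - 11) / ((n+1)(n+2)) * a_n; check: a_0 = -1, a_1 = -1, a_2 = 11/2, a_3 = 1, a_4 = -11/8, a_5 = -1/10


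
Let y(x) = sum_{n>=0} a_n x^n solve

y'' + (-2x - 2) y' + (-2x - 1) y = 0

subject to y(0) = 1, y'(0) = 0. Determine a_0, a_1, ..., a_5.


Ansatz: y(x) = sum_{n>=0} a_n x^n, so y'(x) = sum_{n>=1} n a_n x^(n-1) and y''(x) = sum_{n>=2} n(n-1) a_n x^(n-2).
Substitute into P(x) y'' + Q(x) y' + R(x) y = 0 with P(x) = 1, Q(x) = -2x - 2, R(x) = -2x - 1, and match powers of x.
Initial conditions: a_0 = 1, a_1 = 0.
Setting the coefficient of each power of x to zero and solving order by order (substituting the coefficients already found):
  x^0: 2 a_2 - 2 a_1 - a_0 = 0  ->  2 a_2 = 2 a_1 + a_0 = 1  ->  a_2 = 1/2
  x^1: 6 a_3 - 4 a_2 - 3 a_1 - 2 a_0 = 0  ->  6 a_3 = 4 a_2 + 3 a_1 + 2 a_0 = 4  ->  a_3 = 2/3
  x^2: 12 a_4 - 6 a_3 - 5 a_2 - 2 a_1 = 0  ->  12 a_4 = 6 a_3 + 5 a_2 + 2 a_1 = 13/2  ->  a_4 = 13/24
  x^3: 20 a_5 - 8 a_4 - 7 a_3 - 2 a_2 = 0  ->  20 a_5 = 8 a_4 + 7 a_3 + 2 a_2 = 10  ->  a_5 = 1/2
Truncated series: y(x) = 1 + (1/2) x^2 + (2/3) x^3 + (13/24) x^4 + (1/2) x^5 + O(x^6).

a_0 = 1; a_1 = 0; a_2 = 1/2; a_3 = 2/3; a_4 = 13/24; a_5 = 1/2


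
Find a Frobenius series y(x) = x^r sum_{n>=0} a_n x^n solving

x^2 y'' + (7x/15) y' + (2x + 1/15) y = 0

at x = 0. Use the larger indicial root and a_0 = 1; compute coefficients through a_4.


Write in Frobenius form y'' + (p(x)/x) y' + (q(x)/x^2) y = 0:
  p(x) = 7/15,  q(x) = 2x + 1/15.
Indicial equation: r(r-1) + (7/15) r + (1/15) = 0 -> roots r_1 = 1/3, r_2 = 1/5.
Take r = r_1 = 1/3. Let y(x) = x^r sum_{n>=0} a_n x^n with a_0 = 1.
Substitute y = x^r sum a_n x^n and match x^{r+n}. The recurrence is
  D(n) a_n + 2 a_{n-1} = 0,  where D(n) = (r+n)(r+n-1) + (7/15)(r+n) + (1/15).
  a_n = -2 / D(n) * a_{n-1}.
Since the indicial polynomial factors as (r - r_1)(r - r_2), D(n) = (r_1 + n - r_1)(r_1 + n - r_2) = n(n + 2/15).
Evaluating step by step (a_0 = 1):
  n = 1: D(1) = 1(1 + 2/15) = 17/15; numerator = -2(1) = -2; a_1 = (-2)/(17/15) = -30/17
  n = 2: D(2) = 2(2 + 2/15) = 64/15; numerator = -2(-30/17) = 60/17; a_2 = (60/17)/(64/15) = 225/272
  n = 3: D(3) = 3(3 + 2/15) = 47/5; numerator = -2(225/272) = -225/136; a_3 = (-225/136)/(47/5) = -1125/6392
  n = 4: D(4) = 4(4 + 2/15) = 248/15; numerator = -2(-1125/6392) = 1125/3196; a_4 = (1125/3196)/(248/15) = 16875/792608

r = 1/3; a_0 = 1; a_1 = -30/17; a_2 = 225/272; a_3 = -1125/6392; a_4 = 16875/792608


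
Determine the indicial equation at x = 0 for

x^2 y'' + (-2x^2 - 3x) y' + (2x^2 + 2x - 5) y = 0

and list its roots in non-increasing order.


Divide by x^2 to reach normal form y'' + P_1(x) y' + P_2(x) y = 0 with P_1(x) = -2 - 3/x and P_2(x) = 2 + 2/x - 5/x^2.
x = 0 is a singular point because the y'-coefficient -2 - 3/x has a pole at x = 0 and the y-coefficient 2 + 2/x - 5/x^2 has a pole at x = 0.
It is a regular singular point because x P_1(x) = p(x) = -2x - 3 and x^2 P_2(x) = q(x) = 2x^2 + 2x - 5 are polynomials, hence analytic at x = 0.
p(0) = -3,  q(0) = -5.
Indicial equation: r(r-1) + p(0) r + q(0) = 0, i.e. r^2 + (p(0) - 1) r + q(0) = 0, i.e. r^2 - 4 r - 5 = 0.
Discriminant: (-4)^2 - 4(-5) = 36, so r = (4 ± 6)/2.
Solving: r_1 = 5, r_2 = -1.

indicial: r^2 - 4 r - 5 = 0; roots r_1 = 5, r_2 = -1


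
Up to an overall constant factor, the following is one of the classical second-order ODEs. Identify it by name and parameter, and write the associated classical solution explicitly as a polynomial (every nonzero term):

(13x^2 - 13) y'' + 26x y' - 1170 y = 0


All three coefficients share the factor -13; dividing through by -13 gives  (1 - x^2) y'' - 2x y' + 90 y = 0.
This matches the Legendre equation (1 - x^2) y'' - 2x y' + n(n+1) y = 0 (note the -2x y' term) with n(n+1) = 90, so n = 9; the polynomial solution is P_9(x).
With y = sum_k a_k x^k, matching x^k gives (k+2)(k+1) a_{k+2} = [k(k+1) - n(n+1)] a_k = (k - 9)(k + 10) a_k. The right side vanishes at k = 9, so the series with the parity of 9 terminates at degree 9.
Standard normalization (P_n(1) = 1): leading coefficient (2n)!/(2^n (n!)^2) = 6402373705728000/(512*131681894400) = 12155/128, so a_9 = 12155/128. Work downward with a_k = (k+1)(k+2) a_{k+2} / ((k - 9)(k + 10)):
  a_7 = (8)(9)(12155/128) / ((7 - 9)(7 + 10)) = (109395/16)/(-34) = -6435/32
  a_5 = (6)(7)(-6435/32) / ((5 - 9)(5 + 10)) = (-135135/16)/(-60) = 9009/64
  a_3 = (4)(5)(9009/64) / ((3 - 9)(3 + 10)) = (45045/16)/(-78) = -1155/32
  a_1 = (2)(3)(-1155/32) / ((1 - 9)(1 + 10)) = (-3465/16)/(-88) = 315/128
Hence P_9(x) = 12155 x^9/128 - 6435 x^7/32 + 9009 x^5/64 - 1155 x^3/32 + 315 x/128.

P_9(x); series = 12155 x^9/128 - 6435 x^7/32 + 9009 x^5/64 - 1155 x^3/32 + 315 x/128


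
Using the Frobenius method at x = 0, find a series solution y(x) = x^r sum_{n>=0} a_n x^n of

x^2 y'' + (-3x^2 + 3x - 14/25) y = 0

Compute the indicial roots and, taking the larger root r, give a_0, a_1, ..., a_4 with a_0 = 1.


Write in Frobenius form y'' + (p(x)/x) y' + (q(x)/x^2) y = 0:
  p(x) = 0,  q(x) = -3x^2 + 3x - 14/25.
Indicial equation: r(r-1) + (0) r + (-14/25) = 0 -> roots r_1 = 7/5, r_2 = -2/5.
Take r = r_1 = 7/5. Let y(x) = x^r sum_{n>=0} a_n x^n with a_0 = 1.
Substitute y = x^r sum a_n x^n and match x^{r+n}. The recurrence is
  D(n) a_n + 3 a_{n-1} - 3 a_{n-2} = 0,  where D(n) = (r+n)(r+n-1) + (0)(r+n) + (-14/25).
  a_n = [-3 a_{n-1} + 3 a_{n-2}] / D(n).
Since the indicial polynomial factors as (r - r_1)(r - r_2), D(n) = (r_1 + n - r_1)(r_1 + n - r_2) = n(n + 9/5).
Evaluating step by step (a_0 = 1):
  n = 1: D(1) = 1(1 + 9/5) = 14/5; numerator = -3(1) = -3; a_1 = (-3)/(14/5) = -15/14
  n = 2: D(2) = 2(2 + 9/5) = 38/5; numerator = -3(-15/14) + 3(1) = 87/14; a_2 = (87/14)/(38/5) = 435/532
  n = 3: D(3) = 3(3 + 9/5) = 72/5; numerator = -3(435/532) + 3(-15/14) = -3015/532; a_3 = (-3015/532)/(72/5) = -1675/4256
  n = 4: D(4) = 4(4 + 9/5) = 116/5; numerator = -3(-1675/4256) + 3(435/532) = 15465/4256; a_4 = (15465/4256)/(116/5) = 77325/493696

r = 7/5; a_0 = 1; a_1 = -15/14; a_2 = 435/532; a_3 = -1675/4256; a_4 = 77325/493696


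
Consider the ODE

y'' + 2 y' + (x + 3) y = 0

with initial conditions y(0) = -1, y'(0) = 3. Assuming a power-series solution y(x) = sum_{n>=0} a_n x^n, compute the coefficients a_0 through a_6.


Ansatz: y(x) = sum_{n>=0} a_n x^n, so y'(x) = sum_{n>=1} n a_n x^(n-1) and y''(x) = sum_{n>=2} n(n-1) a_n x^(n-2).
Substitute into P(x) y'' + Q(x) y' + R(x) y = 0 with P(x) = 1, Q(x) = 2, R(x) = x + 3, and match powers of x.
Initial conditions: a_0 = -1, a_1 = 3.
Setting the coefficient of each power of x to zero and solving order by order (substituting the coefficients already found):
  x^0: 2 a_2 + 2 a_1 + 3 a_0 = 0  ->  2 a_2 = -2 a_1 - 3 a_0 = -3  ->  a_2 = -3/2
  x^1: 6 a_3 + 4 a_2 + 3 a_1 + a_0 = 0  ->  6 a_3 = -4 a_2 - 3 a_1 - a_0 = -2  ->  a_3 = -1/3
  x^2: 12 a_4 + 6 a_3 + 3 a_2 + a_1 = 0  ->  12 a_4 = -6 a_3 - 3 a_2 - a_1 = 7/2  ->  a_4 = 7/24
  x^3: 20 a_5 + 8 a_4 + 3 a_3 + a_2 = 0  ->  20 a_5 = -8 a_4 - 3 a_3 - a_2 = 1/6  ->  a_5 = 1/120
  x^4: 30 a_6 + 10 a_5 + 3 a_4 + a_3 = 0  ->  30 a_6 = -10 a_5 - 3 a_4 - a_3 = -5/8  ->  a_6 = -1/48
Truncated series: y(x) = -1 + 3 x - (3/2) x^2 - (1/3) x^3 + (7/24) x^4 + (1/120) x^5 - (1/48) x^6 + O(x^7).

a_0 = -1; a_1 = 3; a_2 = -3/2; a_3 = -1/3; a_4 = 7/24; a_5 = 1/120; a_6 = -1/48


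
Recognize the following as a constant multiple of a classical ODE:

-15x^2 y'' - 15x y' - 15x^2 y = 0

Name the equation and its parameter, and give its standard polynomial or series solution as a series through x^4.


All three coefficients share the factor -15; dividing through by -15 gives  x^2 y'' + x y' + x^2 y = 0.
This matches the Bessel equation x^2 y'' + x y' + (x^2 - nu^2) y = 0 with nu^2 = 0, so nu = 0; the solution bounded at x = 0 is J_0(x).
Frobenius at x = 0: indicial roots ±nu; for r = nu the recurrence k(k + 2nu) c_k = -c_{k-2} gives the standard series J_nu(x) = sum_{k>=0} (-1)^k / (k! (k+nu)!) (x/2)^(2k+nu). Evaluate the first 3 terms:
  k = 0: (-1)^0 / (0! * 0! * 2^0) x^0 = 1/(1*1*1) x^0 = (1) x^0
  k = 1: (-1)^1 / (1! * 1! * 2^2) x^2 = -1/(1*1*4) x^2 = (-1/4) x^2
  k = 2: (-1)^2 / (2! * 2! * 2^4) x^4 = 1/(2*2*16) x^4 = (1/64) x^4
Hence J_0(x) = x^4/64 - x^2/4 + 1 + ....

J_0(x); series = x^4/64 - x^2/4 + 1


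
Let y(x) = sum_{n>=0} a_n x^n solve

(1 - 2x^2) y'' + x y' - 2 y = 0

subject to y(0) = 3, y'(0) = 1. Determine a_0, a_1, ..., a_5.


Ansatz: y(x) = sum_{n>=0} a_n x^n, so y'(x) = sum_{n>=1} n a_n x^(n-1) and y''(x) = sum_{n>=2} n(n-1) a_n x^(n-2).
Substitute into P(x) y'' + Q(x) y' + R(x) y = 0 with P(x) = 1 - 2x^2, Q(x) = x, R(x) = -2, and match powers of x.
Initial conditions: a_0 = 3, a_1 = 1.
Setting the coefficient of each power of x to zero and solving order by order (substituting the coefficients already found):
  x^0: 2 a_2 - 2 a_0 = 0  ->  2 a_2 = 2 a_0 = 6  ->  a_2 = 3
  x^1: 6 a_3 - a_1 = 0  ->  6 a_3 = a_1 = 1  ->  a_3 = 1/6
  x^2: 12 a_4 - 4 a_2 = 0  ->  12 a_4 = 4 a_2 = 12  ->  a_4 = 1
  x^3: 20 a_5 - 11 a_3 = 0  ->  20 a_5 = 11 a_3 = 11/6  ->  a_5 = 11/120
Truncated series: y(x) = 3 + x + 3 x^2 + (1/6) x^3 + x^4 + (11/120) x^5 + O(x^6).

a_0 = 3; a_1 = 1; a_2 = 3; a_3 = 1/6; a_4 = 1; a_5 = 11/120


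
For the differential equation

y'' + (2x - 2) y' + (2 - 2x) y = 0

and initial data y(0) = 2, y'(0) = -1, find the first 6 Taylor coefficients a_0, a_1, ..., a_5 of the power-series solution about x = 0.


Ansatz: y(x) = sum_{n>=0} a_n x^n, so y'(x) = sum_{n>=1} n a_n x^(n-1) and y''(x) = sum_{n>=2} n(n-1) a_n x^(n-2).
Substitute into P(x) y'' + Q(x) y' + R(x) y = 0 with P(x) = 1, Q(x) = 2x - 2, R(x) = 2 - 2x, and match powers of x.
Initial conditions: a_0 = 2, a_1 = -1.
Setting the coefficient of each power of x to zero and solving order by order (substituting the coefficients already found):
  x^0: 2 a_2 - 2 a_1 + 2 a_0 = 0  ->  2 a_2 = 2 a_1 - 2 a_0 = -6  ->  a_2 = -3
  x^1: 6 a_3 - 4 a_2 + 4 a_1 - 2 a_0 = 0  ->  6 a_3 = 4 a_2 - 4 a_1 + 2 a_0 = -4  ->  a_3 = -2/3
  x^2: 12 a_4 - 6 a_3 + 6 a_2 - 2 a_1 = 0  ->  12 a_4 = 6 a_3 - 6 a_2 + 2 a_1 = 12  ->  a_4 = 1
  x^3: 20 a_5 - 8 a_4 + 8 a_3 - 2 a_2 = 0  ->  20 a_5 = 8 a_4 - 8 a_3 + 2 a_2 = 22/3  ->  a_5 = 11/30
Truncated series: y(x) = 2 - x - 3 x^2 - (2/3) x^3 + x^4 + (11/30) x^5 + O(x^6).

a_0 = 2; a_1 = -1; a_2 = -3; a_3 = -2/3; a_4 = 1; a_5 = 11/30


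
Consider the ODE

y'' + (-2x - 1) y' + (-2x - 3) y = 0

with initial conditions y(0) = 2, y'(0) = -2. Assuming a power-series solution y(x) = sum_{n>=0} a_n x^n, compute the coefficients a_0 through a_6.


Ansatz: y(x) = sum_{n>=0} a_n x^n, so y'(x) = sum_{n>=1} n a_n x^(n-1) and y''(x) = sum_{n>=2} n(n-1) a_n x^(n-2).
Substitute into P(x) y'' + Q(x) y' + R(x) y = 0 with P(x) = 1, Q(x) = -2x - 1, R(x) = -2x - 3, and match powers of x.
Initial conditions: a_0 = 2, a_1 = -2.
Setting the coefficient of each power of x to zero and solving order by order (substituting the coefficients already found):
  x^0: 2 a_2 - a_1 - 3 a_0 = 0  ->  2 a_2 = a_1 + 3 a_0 = 4  ->  a_2 = 2
  x^1: 6 a_3 - 2 a_2 - 5 a_1 - 2 a_0 = 0  ->  6 a_3 = 2 a_2 + 5 a_1 + 2 a_0 = -2  ->  a_3 = -1/3
  x^2: 12 a_4 - 3 a_3 - 7 a_2 - 2 a_1 = 0  ->  12 a_4 = 3 a_3 + 7 a_2 + 2 a_1 = 9  ->  a_4 = 3/4
  x^3: 20 a_5 - 4 a_4 - 9 a_3 - 2 a_2 = 0  ->  20 a_5 = 4 a_4 + 9 a_3 + 2 a_2 = 4  ->  a_5 = 1/5
  x^4: 30 a_6 - 5 a_5 - 11 a_4 - 2 a_3 = 0  ->  30 a_6 = 5 a_5 + 11 a_4 + 2 a_3 = 103/12  ->  a_6 = 103/360
Truncated series: y(x) = 2 - 2 x + 2 x^2 - (1/3) x^3 + (3/4) x^4 + (1/5) x^5 + (103/360) x^6 + O(x^7).

a_0 = 2; a_1 = -2; a_2 = 2; a_3 = -1/3; a_4 = 3/4; a_5 = 1/5; a_6 = 103/360


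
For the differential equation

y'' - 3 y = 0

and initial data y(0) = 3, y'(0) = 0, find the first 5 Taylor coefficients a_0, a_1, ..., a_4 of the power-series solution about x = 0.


Ansatz: y(x) = sum_{n>=0} a_n x^n, so y'(x) = sum_{n>=1} n a_n x^(n-1) and y''(x) = sum_{n>=2} n(n-1) a_n x^(n-2).
Substitute into P(x) y'' + Q(x) y' + R(x) y = 0 with P(x) = 1, Q(x) = 0, R(x) = -3, and match powers of x.
Initial conditions: a_0 = 3, a_1 = 0.
Setting the coefficient of each power of x to zero and solving order by order (substituting the coefficients already found):
  x^0: 2 a_2 - 3 a_0 = 0  ->  2 a_2 = 3 a_0 = 9  ->  a_2 = 9/2
  x^1: 6 a_3 - 3 a_1 = 0  ->  6 a_3 = 3 a_1 = 0  ->  a_3 = 0
  x^2: 12 a_4 - 3 a_2 = 0  ->  12 a_4 = 3 a_2 = 27/2  ->  a_4 = 9/8
Truncated series: y(x) = 3 + (9/2) x^2 + (9/8) x^4 + O(x^5).

a_0 = 3; a_1 = 0; a_2 = 9/2; a_3 = 0; a_4 = 9/8


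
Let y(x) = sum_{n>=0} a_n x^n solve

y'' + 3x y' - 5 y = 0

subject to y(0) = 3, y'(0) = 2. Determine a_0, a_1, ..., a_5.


Ansatz: y(x) = sum_{n>=0} a_n x^n, so y'(x) = sum_{n>=1} n a_n x^(n-1) and y''(x) = sum_{n>=2} n(n-1) a_n x^(n-2).
Substitute into P(x) y'' + Q(x) y' + R(x) y = 0 with P(x) = 1, Q(x) = 3x, R(x) = -5, and match powers of x.
Initial conditions: a_0 = 3, a_1 = 2.
Setting the coefficient of each power of x to zero and solving order by order (substituting the coefficients already found):
  x^0: 2 a_2 - 5 a_0 = 0  ->  2 a_2 = 5 a_0 = 15  ->  a_2 = 15/2
  x^1: 6 a_3 - 2 a_1 = 0  ->  6 a_3 = 2 a_1 = 4  ->  a_3 = 2/3
  x^2: 12 a_4 + a_2 = 0  ->  12 a_4 = -a_2 = -15/2  ->  a_4 = -5/8
  x^3: 20 a_5 + 4 a_3 = 0  ->  20 a_5 = -4 a_3 = -8/3  ->  a_5 = -2/15
Truncated series: y(x) = 3 + 2 x + (15/2) x^2 + (2/3) x^3 - (5/8) x^4 - (2/15) x^5 + O(x^6).

a_0 = 3; a_1 = 2; a_2 = 15/2; a_3 = 2/3; a_4 = -5/8; a_5 = -2/15


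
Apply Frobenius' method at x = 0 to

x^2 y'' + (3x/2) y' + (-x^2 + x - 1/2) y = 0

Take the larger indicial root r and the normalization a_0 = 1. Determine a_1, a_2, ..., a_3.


Write in Frobenius form y'' + (p(x)/x) y' + (q(x)/x^2) y = 0:
  p(x) = 3/2,  q(x) = -x^2 + x - 1/2.
Indicial equation: r(r-1) + (3/2) r + (-1/2) = 0 -> roots r_1 = 1/2, r_2 = -1.
Take r = r_1 = 1/2. Let y(x) = x^r sum_{n>=0} a_n x^n with a_0 = 1.
Substitute y = x^r sum a_n x^n and match x^{r+n}. The recurrence is
  D(n) a_n + 1 a_{n-1} - 1 a_{n-2} = 0,  where D(n) = (r+n)(r+n-1) + (3/2)(r+n) + (-1/2).
  a_n = [-1 a_{n-1} + 1 a_{n-2}] / D(n).
Since the indicial polynomial factors as (r - r_1)(r - r_2), D(n) = (r_1 + n - r_1)(r_1 + n - r_2) = n(n + 3/2).
Evaluating step by step (a_0 = 1):
  n = 1: D(1) = 1(1 + 3/2) = 5/2; numerator = -1(1) = -1; a_1 = (-1)/(5/2) = -2/5
  n = 2: D(2) = 2(2 + 3/2) = 7; numerator = -1(-2/5) + 1(1) = 7/5; a_2 = (7/5)/(7) = 1/5
  n = 3: D(3) = 3(3 + 3/2) = 27/2; numerator = -1(1/5) + 1(-2/5) = -3/5; a_3 = (-3/5)/(27/2) = -2/45

r = 1/2; a_0 = 1; a_1 = -2/5; a_2 = 1/5; a_3 = -2/45


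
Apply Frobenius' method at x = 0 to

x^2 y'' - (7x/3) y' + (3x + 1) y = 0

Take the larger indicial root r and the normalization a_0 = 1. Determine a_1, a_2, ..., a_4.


Write in Frobenius form y'' + (p(x)/x) y' + (q(x)/x^2) y = 0:
  p(x) = -7/3,  q(x) = 3x + 1.
Indicial equation: r(r-1) + (-7/3) r + (1) = 0 -> roots r_1 = 3, r_2 = 1/3.
Take r = r_1 = 3. Let y(x) = x^r sum_{n>=0} a_n x^n with a_0 = 1.
Substitute y = x^r sum a_n x^n and match x^{r+n}. The recurrence is
  D(n) a_n + 3 a_{n-1} = 0,  where D(n) = (r+n)(r+n-1) + (-7/3)(r+n) + (1).
  a_n = -3 / D(n) * a_{n-1}.
Since the indicial polynomial factors as (r - r_1)(r - r_2), D(n) = (r_1 + n - r_1)(r_1 + n - r_2) = n(n + 8/3).
Evaluating step by step (a_0 = 1):
  n = 1: D(1) = 1(1 + 8/3) = 11/3; numerator = -3(1) = -3; a_1 = (-3)/(11/3) = -9/11
  n = 2: D(2) = 2(2 + 8/3) = 28/3; numerator = -3(-9/11) = 27/11; a_2 = (27/11)/(28/3) = 81/308
  n = 3: D(3) = 3(3 + 8/3) = 17; numerator = -3(81/308) = -243/308; a_3 = (-243/308)/(17) = -243/5236
  n = 4: D(4) = 4(4 + 8/3) = 80/3; numerator = -3(-243/5236) = 729/5236; a_4 = (729/5236)/(80/3) = 2187/418880

r = 3; a_0 = 1; a_1 = -9/11; a_2 = 81/308; a_3 = -243/5236; a_4 = 2187/418880


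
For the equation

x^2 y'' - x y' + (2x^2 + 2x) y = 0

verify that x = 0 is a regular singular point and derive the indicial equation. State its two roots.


Divide by x^2 to reach normal form y'' + P_1(x) y' + P_2(x) y = 0 with P_1(x) = -1/x and P_2(x) = 2 + 2/x.
x = 0 is a singular point because the y'-coefficient -1/x has a pole at x = 0 and the y-coefficient 2 + 2/x has a pole at x = 0.
It is a regular singular point because x P_1(x) = p(x) = -1 and x^2 P_2(x) = q(x) = 2x^2 + 2x are polynomials, hence analytic at x = 0.
p(0) = -1,  q(0) = 0.
Indicial equation: r(r-1) + p(0) r + q(0) = 0, i.e. r^2 + (p(0) - 1) r + q(0) = 0, i.e. r^2 - 2 r = 0.
Discriminant: (-2)^2 - 4(0) = 4, so r = (2 ± 2)/2.
Solving: r_1 = 2, r_2 = 0.

indicial: r^2 - 2 r = 0; roots r_1 = 2, r_2 = 0


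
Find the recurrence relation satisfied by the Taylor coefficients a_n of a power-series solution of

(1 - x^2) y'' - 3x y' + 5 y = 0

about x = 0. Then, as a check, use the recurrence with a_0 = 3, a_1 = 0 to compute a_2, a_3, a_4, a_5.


Substitute y = sum_n a_n x^n.
(1 - 1 x^2) y'' contributes (n+2)(n+1) a_{n+2} - n(n-1) a_n at x^n.
-3 x y'(x) contributes -3 n a_n at x^n.
5 y(x) contributes 5 a_n at x^n.
Matching x^n: (n+2)(n+1) a_{n+2} + (-n(n-1) - 3 n + 5) a_n = 0.
Thus a_{n+2} = (n(n-1) + 3 n - 5) / ((n+1)(n+2)) * a_n.

Check with a_0 = 3, a_1 = 0 (apply the recurrence for n = 0, 1, 2, 3): a_0 = 3, a_1 = 0, a_2 = -15/2, a_3 = 0, a_4 = -15/8, a_5 = 0.

a_(n+2) = (n(n-1) + 3 n - 5) / ((n+1)(n+2)) * a_n; check: a_0 = 3, a_1 = 0, a_2 = -15/2, a_3 = 0, a_4 = -15/8, a_5 = 0


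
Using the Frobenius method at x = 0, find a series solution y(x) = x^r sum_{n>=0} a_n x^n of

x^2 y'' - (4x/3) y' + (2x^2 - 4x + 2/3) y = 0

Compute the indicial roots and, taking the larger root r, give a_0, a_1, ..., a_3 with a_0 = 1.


Write in Frobenius form y'' + (p(x)/x) y' + (q(x)/x^2) y = 0:
  p(x) = -4/3,  q(x) = 2x^2 - 4x + 2/3.
Indicial equation: r(r-1) + (-4/3) r + (2/3) = 0 -> roots r_1 = 2, r_2 = 1/3.
Take r = r_1 = 2. Let y(x) = x^r sum_{n>=0} a_n x^n with a_0 = 1.
Substitute y = x^r sum a_n x^n and match x^{r+n}. The recurrence is
  D(n) a_n - 4 a_{n-1} + 2 a_{n-2} = 0,  where D(n) = (r+n)(r+n-1) + (-4/3)(r+n) + (2/3).
  a_n = [4 a_{n-1} - 2 a_{n-2}] / D(n).
Since the indicial polynomial factors as (r - r_1)(r - r_2), D(n) = (r_1 + n - r_1)(r_1 + n - r_2) = n(n + 5/3).
Evaluating step by step (a_0 = 1):
  n = 1: D(1) = 1(1 + 5/3) = 8/3; numerator = 4(1) = 4; a_1 = (4)/(8/3) = 3/2
  n = 2: D(2) = 2(2 + 5/3) = 22/3; numerator = 4(3/2) - 2(1) = 4; a_2 = (4)/(22/3) = 6/11
  n = 3: D(3) = 3(3 + 5/3) = 14; numerator = 4(6/11) - 2(3/2) = -9/11; a_3 = (-9/11)/(14) = -9/154

r = 2; a_0 = 1; a_1 = 3/2; a_2 = 6/11; a_3 = -9/154


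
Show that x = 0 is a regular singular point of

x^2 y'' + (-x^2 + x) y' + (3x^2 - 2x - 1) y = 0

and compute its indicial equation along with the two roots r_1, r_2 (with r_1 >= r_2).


Divide by x^2 to reach normal form y'' + P_1(x) y' + P_2(x) y = 0 with P_1(x) = -1 + 1/x and P_2(x) = 3 - 2/x - 1/x^2.
x = 0 is a singular point because the y'-coefficient -1 + 1/x has a pole at x = 0 and the y-coefficient 3 - 2/x - 1/x^2 has a pole at x = 0.
It is a regular singular point because x P_1(x) = p(x) = 1 - x and x^2 P_2(x) = q(x) = 3x^2 - 2x - 1 are polynomials, hence analytic at x = 0.
p(0) = 1,  q(0) = -1.
Indicial equation: r(r-1) + p(0) r + q(0) = 0, i.e. r^2 + (p(0) - 1) r + q(0) = 0, i.e. r^2 - 1 = 0.
Discriminant: (0)^2 - 4(-1) = 4, so r = (0 ± 2)/2.
Solving: r_1 = 1, r_2 = -1.

indicial: r^2 - 1 = 0; roots r_1 = 1, r_2 = -1


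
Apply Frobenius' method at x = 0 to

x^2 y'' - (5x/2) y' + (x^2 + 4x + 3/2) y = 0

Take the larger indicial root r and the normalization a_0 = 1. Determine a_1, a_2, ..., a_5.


Write in Frobenius form y'' + (p(x)/x) y' + (q(x)/x^2) y = 0:
  p(x) = -5/2,  q(x) = x^2 + 4x + 3/2.
Indicial equation: r(r-1) + (-5/2) r + (3/2) = 0 -> roots r_1 = 3, r_2 = 1/2.
Take r = r_1 = 3. Let y(x) = x^r sum_{n>=0} a_n x^n with a_0 = 1.
Substitute y = x^r sum a_n x^n and match x^{r+n}. The recurrence is
  D(n) a_n + 4 a_{n-1} + 1 a_{n-2} = 0,  where D(n) = (r+n)(r+n-1) + (-5/2)(r+n) + (3/2).
  a_n = [-4 a_{n-1} - 1 a_{n-2}] / D(n).
Since the indicial polynomial factors as (r - r_1)(r - r_2), D(n) = (r_1 + n - r_1)(r_1 + n - r_2) = n(n + 5/2).
Evaluating step by step (a_0 = 1):
  n = 1: D(1) = 1(1 + 5/2) = 7/2; numerator = -4(1) = -4; a_1 = (-4)/(7/2) = -8/7
  n = 2: D(2) = 2(2 + 5/2) = 9; numerator = -4(-8/7) - 1(1) = 25/7; a_2 = (25/7)/(9) = 25/63
  n = 3: D(3) = 3(3 + 5/2) = 33/2; numerator = -4(25/63) - 1(-8/7) = -4/9; a_3 = (-4/9)/(33/2) = -8/297
  n = 4: D(4) = 4(4 + 5/2) = 26; numerator = -4(-8/297) - 1(25/63) = -601/2079; a_4 = (-601/2079)/(26) = -601/54054
  n = 5: D(5) = 5(5 + 5/2) = 75/2; numerator = -4(-601/54054) - 1(-8/297) = 1930/27027; a_5 = (1930/27027)/(75/2) = 772/405405

r = 3; a_0 = 1; a_1 = -8/7; a_2 = 25/63; a_3 = -8/297; a_4 = -601/54054; a_5 = 772/405405


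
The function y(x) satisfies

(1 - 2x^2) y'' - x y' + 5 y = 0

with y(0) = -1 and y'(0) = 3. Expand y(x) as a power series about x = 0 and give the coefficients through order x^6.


Ansatz: y(x) = sum_{n>=0} a_n x^n, so y'(x) = sum_{n>=1} n a_n x^(n-1) and y''(x) = sum_{n>=2} n(n-1) a_n x^(n-2).
Substitute into P(x) y'' + Q(x) y' + R(x) y = 0 with P(x) = 1 - 2x^2, Q(x) = -x, R(x) = 5, and match powers of x.
Initial conditions: a_0 = -1, a_1 = 3.
Setting the coefficient of each power of x to zero and solving order by order (substituting the coefficients already found):
  x^0: 2 a_2 + 5 a_0 = 0  ->  2 a_2 = -5 a_0 = 5  ->  a_2 = 5/2
  x^1: 6 a_3 + 4 a_1 = 0  ->  6 a_3 = -4 a_1 = -12  ->  a_3 = -2
  x^2: 12 a_4 - a_2 = 0  ->  12 a_4 = a_2 = 5/2  ->  a_4 = 5/24
  x^3: 20 a_5 - 10 a_3 = 0  ->  20 a_5 = 10 a_3 = -20  ->  a_5 = -1
  x^4: 30 a_6 - 23 a_4 = 0  ->  30 a_6 = 23 a_4 = 115/24  ->  a_6 = 23/144
Truncated series: y(x) = -1 + 3 x + (5/2) x^2 - 2 x^3 + (5/24) x^4 - x^5 + (23/144) x^6 + O(x^7).

a_0 = -1; a_1 = 3; a_2 = 5/2; a_3 = -2; a_4 = 5/24; a_5 = -1; a_6 = 23/144


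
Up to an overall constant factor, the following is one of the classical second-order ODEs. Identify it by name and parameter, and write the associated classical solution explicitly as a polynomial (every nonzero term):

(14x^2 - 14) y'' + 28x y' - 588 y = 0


All three coefficients share the factor -14; dividing through by -14 gives  (1 - x^2) y'' - 2x y' + 42 y = 0.
This matches the Legendre equation (1 - x^2) y'' - 2x y' + n(n+1) y = 0 (note the -2x y' term) with n(n+1) = 42, so n = 6; the polynomial solution is P_6(x).
With y = sum_k a_k x^k, matching x^k gives (k+2)(k+1) a_{k+2} = [k(k+1) - n(n+1)] a_k = (k - 6)(k + 7) a_k. The right side vanishes at k = 6, so the series with the parity of 6 terminates at degree 6.
Standard normalization (P_n(1) = 1): leading coefficient (2n)!/(2^n (n!)^2) = 479001600/(64*518400) = 231/16, so a_6 = 231/16. Work downward with a_k = (k+1)(k+2) a_{k+2} / ((k - 6)(k + 7)):
  a_4 = (5)(6)(231/16) / ((4 - 6)(4 + 7)) = (3465/8)/(-22) = -315/16
  a_2 = (3)(4)(-315/16) / ((2 - 6)(2 + 7)) = (-945/4)/(-36) = 105/16
  a_0 = (1)(2)(105/16) / ((0 - 6)(0 + 7)) = (105/8)/(-42) = -5/16
Hence P_6(x) = 231 x^6/16 - 315 x^4/16 + 105 x^2/16 - 5/16.

P_6(x); series = 231 x^6/16 - 315 x^4/16 + 105 x^2/16 - 5/16
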